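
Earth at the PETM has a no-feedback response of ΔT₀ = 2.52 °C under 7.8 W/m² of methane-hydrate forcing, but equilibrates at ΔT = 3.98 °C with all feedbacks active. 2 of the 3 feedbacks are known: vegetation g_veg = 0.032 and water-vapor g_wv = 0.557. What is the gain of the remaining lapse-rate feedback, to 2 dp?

-0.22

Amplification A = ΔT/ΔT₀ = 3.98/2.52 = 1.579.
Total gain g = 1 − 1/A = 1 − 1/1.579 = 0.3667.
Known gains sum to 0.032 + 0.557 = 0.589.
g_lr = 0.3667 − 0.589 = -0.22.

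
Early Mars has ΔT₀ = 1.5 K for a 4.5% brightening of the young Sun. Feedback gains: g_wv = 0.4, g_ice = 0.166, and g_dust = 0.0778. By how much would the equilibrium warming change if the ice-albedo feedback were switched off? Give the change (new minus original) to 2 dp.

Original: g = 0.6438, ΔT = 1.5/(1−0.6438) = 4.2111 K.
Without ice-albedo: g' = 0.4778, ΔT' = 1.5/(1−0.4778) = 2.8725 K.
Change = 2.8725 − 4.2111 = -1.34 K.

-1.34 K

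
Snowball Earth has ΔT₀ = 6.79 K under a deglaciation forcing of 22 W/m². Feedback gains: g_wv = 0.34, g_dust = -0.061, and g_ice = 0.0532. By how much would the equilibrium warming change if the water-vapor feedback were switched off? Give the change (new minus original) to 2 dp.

-3.43 K

Original: g = 0.3322, ΔT = 6.79/(1−0.3322) = 10.1677 K.
Without water-vapor: g' = -0.0078, ΔT' = 6.79/(1+0.0078) = 6.7374 K.
Change = 6.7374 − 10.1677 = -3.43 K.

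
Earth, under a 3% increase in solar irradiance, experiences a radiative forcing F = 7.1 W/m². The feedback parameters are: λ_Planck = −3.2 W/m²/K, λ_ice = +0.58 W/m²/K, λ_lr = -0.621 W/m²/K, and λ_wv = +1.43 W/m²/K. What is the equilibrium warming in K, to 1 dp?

3.9 K

Net feedback parameter λ = (−3.2) + (+0.58) + (-0.621) + (+1.43) = -1.811 W/m²/K.
ΔT = −F/λ = −7.1/(-1.811) = 3.9 K.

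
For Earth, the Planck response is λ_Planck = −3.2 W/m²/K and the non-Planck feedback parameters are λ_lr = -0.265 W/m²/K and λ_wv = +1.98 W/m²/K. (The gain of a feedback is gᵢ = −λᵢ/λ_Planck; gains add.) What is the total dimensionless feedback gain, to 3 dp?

0.536

Convert to gains: g_lr = -0.265/3.2 = -0.08281; g_wv = 1.98/3.2 = 0.6187.
Total gain g = 0.53589.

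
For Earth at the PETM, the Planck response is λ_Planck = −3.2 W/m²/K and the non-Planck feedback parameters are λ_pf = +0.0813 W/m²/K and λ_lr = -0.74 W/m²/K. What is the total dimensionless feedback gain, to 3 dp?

Convert to gains: g_pf = 0.0813/3.2 = 0.02541; g_lr = -0.74/3.2 = -0.2312.
Total gain g = -0.20579.

-0.206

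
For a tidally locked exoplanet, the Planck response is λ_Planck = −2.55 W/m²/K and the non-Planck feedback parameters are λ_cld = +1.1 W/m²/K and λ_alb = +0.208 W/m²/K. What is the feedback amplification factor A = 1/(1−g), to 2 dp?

2.05

Convert to gains: g_cld = 1.1/2.55 = 0.4314; g_alb = 0.208/2.55 = 0.08157.
Total gain g = 0.51297.
A = 1/(1 − 0.51297) = 2.05.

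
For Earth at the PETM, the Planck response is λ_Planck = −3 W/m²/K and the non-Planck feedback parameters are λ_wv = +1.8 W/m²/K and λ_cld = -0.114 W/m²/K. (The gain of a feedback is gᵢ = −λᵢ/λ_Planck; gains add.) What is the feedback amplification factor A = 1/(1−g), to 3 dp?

Convert to gains: g_wv = 1.8/3 = 0.6; g_cld = -0.114/3 = -0.038.
Total gain g = 0.562.
A = 1/(1 − 0.562) = 2.283.

2.283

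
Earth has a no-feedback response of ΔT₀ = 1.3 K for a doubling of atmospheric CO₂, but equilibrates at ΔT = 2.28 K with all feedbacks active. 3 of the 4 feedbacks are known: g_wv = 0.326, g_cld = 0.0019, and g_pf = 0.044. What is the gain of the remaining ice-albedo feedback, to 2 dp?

Amplification A = ΔT/ΔT₀ = 2.28/1.3 = 1.754.
Total gain g = 1 − 1/A = 1 − 1/1.754 = 0.4299.
Known gains sum to 0.326 + 0.0019 + 0.044 = 0.3719.
g_ice = 0.4299 − 0.3719 = 0.06.

0.06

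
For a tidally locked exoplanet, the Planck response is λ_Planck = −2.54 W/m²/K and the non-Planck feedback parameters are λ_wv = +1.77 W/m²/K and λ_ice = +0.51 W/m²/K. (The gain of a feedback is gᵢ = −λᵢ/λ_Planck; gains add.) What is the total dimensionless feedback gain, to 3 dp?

Convert to gains: g_wv = 1.77/2.54 = 0.6969; g_ice = 0.51/2.54 = 0.2008.
Total gain g = 0.8977.

0.898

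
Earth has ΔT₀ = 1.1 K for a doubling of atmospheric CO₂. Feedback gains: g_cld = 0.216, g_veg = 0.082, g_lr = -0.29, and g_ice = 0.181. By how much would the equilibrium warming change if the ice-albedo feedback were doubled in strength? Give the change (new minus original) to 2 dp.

Original: g = 0.189, ΔT = 1.1/(1−0.189) = 1.3564 K.
With doubled ice-albedo: g' = 0.37, ΔT' = 1.1/(1−0.37) = 1.7460 K.
Change = 1.7460 − 1.3564 = 0.39 K.

0.39 K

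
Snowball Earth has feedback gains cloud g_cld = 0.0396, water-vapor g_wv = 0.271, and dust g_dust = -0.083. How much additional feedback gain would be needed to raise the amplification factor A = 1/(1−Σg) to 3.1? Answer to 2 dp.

0.45

Current total gain = 0.2276.
Target gain for A = 3.1: g* = 1 − 1/3.1 = 0.6774.
Additional gain needed = 0.6774 − 0.2276 = 0.45.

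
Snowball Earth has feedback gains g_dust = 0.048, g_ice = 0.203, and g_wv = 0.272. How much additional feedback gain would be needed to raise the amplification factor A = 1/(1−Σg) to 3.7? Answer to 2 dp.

0.21

Current total gain = 0.523.
Target gain for A = 3.7: g* = 1 − 1/3.7 = 0.7297.
Additional gain needed = 0.7297 − 0.523 = 0.21.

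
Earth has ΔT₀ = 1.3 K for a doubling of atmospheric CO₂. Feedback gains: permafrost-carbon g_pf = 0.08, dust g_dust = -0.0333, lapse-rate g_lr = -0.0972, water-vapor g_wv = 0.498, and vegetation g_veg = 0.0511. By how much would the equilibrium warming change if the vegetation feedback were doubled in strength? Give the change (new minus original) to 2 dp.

Original: g = 0.4986, ΔT = 1.3/(1−0.4986) = 2.5927 K.
With doubled vegetation: g' = 0.5497, ΔT' = 1.3/(1−0.5497) = 2.8870 K.
Change = 2.8870 − 2.5927 = 0.29 K.

0.29 K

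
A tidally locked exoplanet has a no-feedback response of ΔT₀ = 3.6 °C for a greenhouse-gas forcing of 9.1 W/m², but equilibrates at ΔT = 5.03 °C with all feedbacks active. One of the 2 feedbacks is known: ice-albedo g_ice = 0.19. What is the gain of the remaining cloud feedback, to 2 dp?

Amplification A = ΔT/ΔT₀ = 5.03/3.6 = 1.397.
Total gain g = 1 − 1/A = 1 − 1/1.397 = 0.2842.
The known gain is 0.19.
g_cld = 0.2842 − 0.19 = 0.09.

0.09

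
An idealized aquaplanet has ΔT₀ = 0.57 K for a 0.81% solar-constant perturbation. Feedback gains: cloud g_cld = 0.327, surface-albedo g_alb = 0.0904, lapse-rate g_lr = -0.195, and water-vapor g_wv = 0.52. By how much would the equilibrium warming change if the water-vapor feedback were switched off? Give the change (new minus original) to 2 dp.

-1.48 K

Original: g = 0.7424, ΔT = 0.57/(1−0.7424) = 2.2127 K.
Without water-vapor: g' = 0.2224, ΔT' = 0.57/(1−0.2224) = 0.7330 K.
Change = 0.7330 − 2.2127 = -1.48 K.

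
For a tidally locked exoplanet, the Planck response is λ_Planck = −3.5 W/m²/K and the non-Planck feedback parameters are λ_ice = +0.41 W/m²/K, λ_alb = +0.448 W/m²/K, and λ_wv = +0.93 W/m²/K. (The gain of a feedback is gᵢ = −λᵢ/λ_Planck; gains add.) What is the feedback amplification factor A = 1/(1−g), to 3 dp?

Convert to gains: g_ice = 0.41/3.5 = 0.1171; g_alb = 0.448/3.5 = 0.128; g_wv = 0.93/3.5 = 0.2657.
Total gain g = 0.5108.
A = 1/(1 − 0.5108) = 2.044.

2.044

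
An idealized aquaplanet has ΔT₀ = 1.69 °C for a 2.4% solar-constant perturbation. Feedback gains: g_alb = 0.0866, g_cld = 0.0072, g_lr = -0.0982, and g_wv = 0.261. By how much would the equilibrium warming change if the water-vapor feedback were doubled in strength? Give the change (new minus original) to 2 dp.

1.23 °C

Original: g = 0.2566, ΔT = 1.69/(1−0.2566) = 2.2733 °C.
With doubled water-vapor: g' = 0.5176, ΔT' = 1.69/(1−0.5176) = 3.5033 °C.
Change = 3.5033 − 2.2733 = 1.23 °C.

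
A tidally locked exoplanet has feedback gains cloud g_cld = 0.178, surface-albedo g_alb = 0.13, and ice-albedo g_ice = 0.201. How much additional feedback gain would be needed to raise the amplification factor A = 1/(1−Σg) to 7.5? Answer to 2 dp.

0.36

Current total gain = 0.509.
Target gain for A = 7.5: g* = 1 − 1/7.5 = 0.8667.
Additional gain needed = 0.8667 − 0.509 = 0.36.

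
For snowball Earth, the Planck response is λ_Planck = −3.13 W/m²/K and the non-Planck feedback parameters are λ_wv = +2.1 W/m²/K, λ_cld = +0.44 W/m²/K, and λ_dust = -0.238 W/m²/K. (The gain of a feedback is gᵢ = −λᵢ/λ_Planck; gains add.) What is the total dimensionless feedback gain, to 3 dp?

0.735

Convert to gains: g_wv = 2.1/3.13 = 0.6709; g_cld = 0.44/3.13 = 0.1406; g_dust = -0.238/3.13 = -0.07604.
Total gain g = 0.73546.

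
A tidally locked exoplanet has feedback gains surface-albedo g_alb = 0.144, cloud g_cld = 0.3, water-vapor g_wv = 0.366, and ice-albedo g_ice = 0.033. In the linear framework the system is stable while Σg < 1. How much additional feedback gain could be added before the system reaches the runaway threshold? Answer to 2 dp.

0.16

Current total gain = 0.144 + 0.3 + 0.366 + 0.033 = 0.843.
Margin to runaway = 1 − 0.843 = 0.16.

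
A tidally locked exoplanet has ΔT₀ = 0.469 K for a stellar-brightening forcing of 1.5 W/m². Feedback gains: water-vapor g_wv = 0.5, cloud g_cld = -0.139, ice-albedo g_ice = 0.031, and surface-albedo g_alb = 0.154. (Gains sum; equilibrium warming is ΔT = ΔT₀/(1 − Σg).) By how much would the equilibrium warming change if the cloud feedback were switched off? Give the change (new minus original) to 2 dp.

0.46 K

Original: g = 0.546, ΔT = 0.469/(1−0.546) = 1.0330 K.
Without cloud: g' = 0.685, ΔT' = 0.469/(1−0.685) = 1.4889 K.
Change = 1.4889 − 1.0330 = 0.46 K.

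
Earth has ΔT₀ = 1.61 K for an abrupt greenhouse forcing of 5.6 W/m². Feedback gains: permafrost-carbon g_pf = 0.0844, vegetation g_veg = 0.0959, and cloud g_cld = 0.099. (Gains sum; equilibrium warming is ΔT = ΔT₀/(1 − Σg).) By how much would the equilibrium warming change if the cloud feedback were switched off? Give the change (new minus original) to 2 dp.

Original: g = 0.2793, ΔT = 1.61/(1−0.2793) = 2.2339 K.
Without cloud: g' = 0.1803, ΔT' = 1.61/(1−0.1803) = 1.9641 K.
Change = 1.9641 − 2.2339 = -0.27 K.

-0.27 K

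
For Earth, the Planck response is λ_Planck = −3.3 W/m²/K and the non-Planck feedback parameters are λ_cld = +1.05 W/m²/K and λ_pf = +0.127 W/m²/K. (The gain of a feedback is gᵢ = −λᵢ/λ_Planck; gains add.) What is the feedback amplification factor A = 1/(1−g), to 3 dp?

Convert to gains: g_cld = 1.05/3.3 = 0.3182; g_pf = 0.127/3.3 = 0.03848.
Total gain g = 0.35668.
A = 1/(1 − 0.35668) = 1.554.

1.554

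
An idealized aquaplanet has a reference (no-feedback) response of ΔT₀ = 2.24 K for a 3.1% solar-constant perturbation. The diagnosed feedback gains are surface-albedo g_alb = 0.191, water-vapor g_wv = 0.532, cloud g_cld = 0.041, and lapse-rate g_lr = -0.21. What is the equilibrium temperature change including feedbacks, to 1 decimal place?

Total gain g = 0.191 + 0.532 + 0.041 − 0.21 = 0.554.
Amplification A = 1/(1 − 0.554) = 2.242.
ΔT = 2.24 × 2.242 = 5.0 K.

5.0 K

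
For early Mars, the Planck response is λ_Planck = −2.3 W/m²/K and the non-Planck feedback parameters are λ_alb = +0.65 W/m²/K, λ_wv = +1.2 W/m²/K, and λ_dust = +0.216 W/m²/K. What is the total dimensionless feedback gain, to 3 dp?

0.898

Convert to gains: g_alb = 0.65/2.3 = 0.2826; g_wv = 1.2/2.3 = 0.5217; g_dust = 0.216/2.3 = 0.09391.
Total gain g = 0.89821.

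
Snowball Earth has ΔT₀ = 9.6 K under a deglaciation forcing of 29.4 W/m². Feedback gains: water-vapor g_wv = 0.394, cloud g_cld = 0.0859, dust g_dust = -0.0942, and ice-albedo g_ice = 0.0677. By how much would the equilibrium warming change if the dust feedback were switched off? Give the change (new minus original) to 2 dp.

Original: g = 0.4534, ΔT = 9.6/(1−0.4534) = 17.5631 K.
Without dust: g' = 0.5476, ΔT' = 9.6/(1−0.5476) = 21.2202 K.
Change = 21.2202 − 17.5631 = 3.66 K.

3.66 K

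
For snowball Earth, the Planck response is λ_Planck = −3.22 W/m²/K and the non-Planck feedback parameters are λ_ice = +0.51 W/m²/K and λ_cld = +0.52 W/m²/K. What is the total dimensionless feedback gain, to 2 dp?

Convert to gains: g_ice = 0.51/3.22 = 0.1584; g_cld = 0.52/3.22 = 0.1615.
Total gain g = 0.3199.

0.32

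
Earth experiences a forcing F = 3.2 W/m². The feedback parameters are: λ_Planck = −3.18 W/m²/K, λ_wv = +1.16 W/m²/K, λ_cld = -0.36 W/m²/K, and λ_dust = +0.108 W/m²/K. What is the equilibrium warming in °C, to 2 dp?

1.41 °C

Net feedback parameter λ = (−3.18) + (+1.16) + (-0.36) + (+0.108) = -2.272 W/m²/K.
ΔT = −F/λ = −3.2/(-2.272) = 1.41 °C.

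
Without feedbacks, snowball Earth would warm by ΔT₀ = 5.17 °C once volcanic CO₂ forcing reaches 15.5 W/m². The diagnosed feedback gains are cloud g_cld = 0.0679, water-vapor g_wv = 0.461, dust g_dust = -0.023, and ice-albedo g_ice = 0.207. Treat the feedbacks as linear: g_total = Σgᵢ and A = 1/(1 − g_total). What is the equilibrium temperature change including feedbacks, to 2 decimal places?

18.01 °C

Total gain g = 0.0679 + 0.461 − 0.023 + 0.207 = 0.7129.
Amplification A = 1/(1 − 0.7129) = 3.483.
ΔT = 5.17 × 3.483 = 18.01 °C.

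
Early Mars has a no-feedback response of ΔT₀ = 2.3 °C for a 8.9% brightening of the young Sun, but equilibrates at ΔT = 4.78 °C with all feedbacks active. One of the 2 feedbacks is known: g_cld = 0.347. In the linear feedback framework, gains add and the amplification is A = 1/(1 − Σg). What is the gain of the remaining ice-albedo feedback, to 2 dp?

0.17

Amplification A = ΔT/ΔT₀ = 4.78/2.3 = 2.078.
Total gain g = 1 − 1/A = 1 − 1/2.078 = 0.5188.
The known gain is 0.347.
g_ice = 0.5188 − 0.347 = 0.17.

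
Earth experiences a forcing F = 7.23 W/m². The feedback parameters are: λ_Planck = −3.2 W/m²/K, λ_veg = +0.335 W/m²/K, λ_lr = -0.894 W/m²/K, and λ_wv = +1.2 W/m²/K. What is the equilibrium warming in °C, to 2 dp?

Net feedback parameter λ = (−3.2) + (+0.335) + (-0.894) + (+1.2) = -2.559 W/m²/K.
ΔT = −F/λ = −7.23/(-2.559) = 2.83 °C.

2.83 °C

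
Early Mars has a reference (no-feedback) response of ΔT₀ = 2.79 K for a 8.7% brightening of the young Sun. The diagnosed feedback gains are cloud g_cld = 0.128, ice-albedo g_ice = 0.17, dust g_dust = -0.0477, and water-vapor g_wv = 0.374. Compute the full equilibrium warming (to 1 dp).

7.4 K

Total gain g = 0.128 + 0.17 − 0.0477 + 0.374 = 0.6243.
Amplification A = 1/(1 − 0.6243) = 2.662.
ΔT = 2.79 × 2.662 = 7.4 K.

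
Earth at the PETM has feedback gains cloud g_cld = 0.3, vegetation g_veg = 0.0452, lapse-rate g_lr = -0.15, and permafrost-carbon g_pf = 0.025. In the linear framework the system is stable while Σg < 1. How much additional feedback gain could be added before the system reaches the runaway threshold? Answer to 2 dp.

Current total gain = 0.3 + 0.0452 − 0.15 + 0.025 = 0.2202.
Margin to runaway = 1 − 0.2202 = 0.78.

0.78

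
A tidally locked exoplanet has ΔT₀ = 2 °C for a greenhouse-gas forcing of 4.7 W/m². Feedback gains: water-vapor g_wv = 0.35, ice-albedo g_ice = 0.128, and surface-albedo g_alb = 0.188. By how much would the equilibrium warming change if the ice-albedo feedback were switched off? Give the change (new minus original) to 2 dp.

-1.66 °C

Original: g = 0.666, ΔT = 2/(1−0.666) = 5.9880 °C.
Without ice-albedo: g' = 0.538, ΔT' = 2/(1−0.538) = 4.3290 °C.
Change = 4.3290 − 5.9880 = -1.66 °C.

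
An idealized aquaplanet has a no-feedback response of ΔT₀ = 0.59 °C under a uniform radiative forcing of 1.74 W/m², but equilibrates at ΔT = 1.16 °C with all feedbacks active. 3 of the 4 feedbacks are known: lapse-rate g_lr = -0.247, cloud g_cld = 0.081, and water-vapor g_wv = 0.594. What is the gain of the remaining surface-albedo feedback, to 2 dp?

Amplification A = ΔT/ΔT₀ = 1.16/0.59 = 1.966.
Total gain g = 1 − 1/A = 1 − 1/1.966 = 0.4914.
Known gains sum to -0.247 + 0.081 + 0.594 = 0.428.
g_alb = 0.4914 − 0.428 = 0.06.

0.06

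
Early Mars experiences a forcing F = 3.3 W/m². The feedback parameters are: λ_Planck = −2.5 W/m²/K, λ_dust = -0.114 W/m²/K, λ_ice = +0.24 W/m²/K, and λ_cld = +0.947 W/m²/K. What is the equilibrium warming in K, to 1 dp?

2.3 K

Net feedback parameter λ = (−2.5) + (-0.114) + (+0.24) + (+0.947) = -1.427 W/m²/K.
ΔT = −F/λ = −3.3/(-1.427) = 2.3 K.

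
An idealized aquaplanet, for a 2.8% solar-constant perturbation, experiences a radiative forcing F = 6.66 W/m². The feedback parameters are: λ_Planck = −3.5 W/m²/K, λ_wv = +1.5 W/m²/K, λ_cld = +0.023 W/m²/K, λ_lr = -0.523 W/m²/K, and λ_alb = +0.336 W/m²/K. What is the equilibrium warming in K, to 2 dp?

3.08 K

Net feedback parameter λ = (−3.5) + (+1.5) + (+0.023) + (-0.523) + (+0.336) = -2.164 W/m²/K.
ΔT = −F/λ = −6.66/(-2.164) = 3.08 K.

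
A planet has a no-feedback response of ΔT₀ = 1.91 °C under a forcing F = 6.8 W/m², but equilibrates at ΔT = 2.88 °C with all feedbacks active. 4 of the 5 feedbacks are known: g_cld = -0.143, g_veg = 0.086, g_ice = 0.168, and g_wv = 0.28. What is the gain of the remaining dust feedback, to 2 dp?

-0.05

Amplification A = ΔT/ΔT₀ = 2.88/1.91 = 1.508.
Total gain g = 1 − 1/A = 1 − 1/1.508 = 0.3369.
Known gains sum to -0.143 + 0.086 + 0.168 + 0.28 = 0.391.
g_dust = 0.3369 − 0.391 = -0.05.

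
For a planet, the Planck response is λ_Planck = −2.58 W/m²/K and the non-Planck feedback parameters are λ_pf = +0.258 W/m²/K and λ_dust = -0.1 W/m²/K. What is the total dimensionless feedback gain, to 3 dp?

Convert to gains: g_pf = 0.258/2.58 = 0.1; g_dust = -0.1/2.58 = -0.03876.
Total gain g = 0.06124.

0.061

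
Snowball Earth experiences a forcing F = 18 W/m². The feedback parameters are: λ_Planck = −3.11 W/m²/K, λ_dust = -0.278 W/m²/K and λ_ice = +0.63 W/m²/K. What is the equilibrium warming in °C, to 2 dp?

6.53 °C

Net feedback parameter λ = (−3.11) + (-0.278) + (+0.63) = -2.758 W/m²/K.
ΔT = −F/λ = −18/(-2.758) = 6.53 °C.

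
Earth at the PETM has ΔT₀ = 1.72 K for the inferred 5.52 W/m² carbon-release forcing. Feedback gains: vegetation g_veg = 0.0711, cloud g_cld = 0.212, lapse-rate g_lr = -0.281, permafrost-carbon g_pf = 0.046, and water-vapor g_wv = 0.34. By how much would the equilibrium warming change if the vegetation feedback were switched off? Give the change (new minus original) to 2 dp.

Original: g = 0.3881, ΔT = 1.72/(1−0.3881) = 2.8109 K.
Without vegetation: g' = 0.317, ΔT' = 1.72/(1−0.317) = 2.5183 K.
Change = 2.5183 − 2.8109 = -0.29 K.

-0.29 K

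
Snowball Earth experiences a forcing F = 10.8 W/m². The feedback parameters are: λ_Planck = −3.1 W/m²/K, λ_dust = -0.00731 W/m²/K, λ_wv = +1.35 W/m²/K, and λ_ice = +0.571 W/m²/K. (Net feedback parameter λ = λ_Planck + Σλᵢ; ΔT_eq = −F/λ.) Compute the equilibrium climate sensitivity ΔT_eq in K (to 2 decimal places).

9.10 K

Net feedback parameter λ = (−3.1) + (-0.00731) + (+1.35) + (+0.571) = -1.18631 W/m²/K.
ΔT = −F/λ = −10.8/(-1.18631) = 9.10 K.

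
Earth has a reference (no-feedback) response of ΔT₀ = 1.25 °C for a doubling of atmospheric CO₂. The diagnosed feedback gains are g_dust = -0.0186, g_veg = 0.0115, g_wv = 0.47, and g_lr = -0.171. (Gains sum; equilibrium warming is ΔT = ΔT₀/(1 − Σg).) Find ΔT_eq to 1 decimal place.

Total gain g = -0.0186 + 0.0115 + 0.47 − 0.171 = 0.2919.
Amplification A = 1/(1 − 0.2919) = 1.412.
ΔT = 1.25 × 1.412 = 1.8 °C.

1.8 °C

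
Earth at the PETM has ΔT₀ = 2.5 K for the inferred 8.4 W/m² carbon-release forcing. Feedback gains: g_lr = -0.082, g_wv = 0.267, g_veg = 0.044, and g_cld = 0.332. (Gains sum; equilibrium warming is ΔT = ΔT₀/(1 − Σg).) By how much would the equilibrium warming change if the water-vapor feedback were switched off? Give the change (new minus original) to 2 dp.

-2.15 K

Original: g = 0.561, ΔT = 2.5/(1−0.561) = 5.6948 K.
Without water-vapor: g' = 0.294, ΔT' = 2.5/(1−0.294) = 3.5411 K.
Change = 3.5411 − 5.6948 = -2.15 K.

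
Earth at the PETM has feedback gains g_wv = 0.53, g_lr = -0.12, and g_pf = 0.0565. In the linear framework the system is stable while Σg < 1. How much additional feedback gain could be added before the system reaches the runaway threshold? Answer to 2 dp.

Current total gain = 0.53 − 0.12 + 0.0565 = 0.4665.
Margin to runaway = 1 − 0.4665 = 0.53.

0.53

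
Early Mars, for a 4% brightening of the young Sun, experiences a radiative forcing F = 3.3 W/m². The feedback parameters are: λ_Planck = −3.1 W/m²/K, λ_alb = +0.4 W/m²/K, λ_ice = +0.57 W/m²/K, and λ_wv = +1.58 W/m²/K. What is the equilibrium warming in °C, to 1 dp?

6.0 °C

Net feedback parameter λ = (−3.1) + (+0.4) + (+0.57) + (+1.58) = -0.55 W/m²/K.
ΔT = −F/λ = −3.3/(-0.55) = 6.0 °C.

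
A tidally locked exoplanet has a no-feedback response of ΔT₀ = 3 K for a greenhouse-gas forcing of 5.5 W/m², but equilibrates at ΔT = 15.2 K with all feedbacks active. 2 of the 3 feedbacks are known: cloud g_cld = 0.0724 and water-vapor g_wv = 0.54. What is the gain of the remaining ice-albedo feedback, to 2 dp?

0.19

Amplification A = ΔT/ΔT₀ = 15.2/3 = 5.067.
Total gain g = 1 − 1/A = 1 − 1/5.067 = 0.8026.
Known gains sum to 0.0724 + 0.54 = 0.6124.
g_ice = 0.8026 − 0.6124 = 0.19.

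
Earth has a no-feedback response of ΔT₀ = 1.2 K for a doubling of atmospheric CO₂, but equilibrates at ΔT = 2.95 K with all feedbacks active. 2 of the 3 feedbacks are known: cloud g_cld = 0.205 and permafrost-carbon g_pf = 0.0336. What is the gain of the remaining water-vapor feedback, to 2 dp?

0.35

Amplification A = ΔT/ΔT₀ = 2.95/1.2 = 2.458.
Total gain g = 1 − 1/A = 1 − 1/2.458 = 0.5932.
Known gains sum to 0.205 + 0.0336 = 0.2386.
g_wv = 0.5932 − 0.2386 = 0.35.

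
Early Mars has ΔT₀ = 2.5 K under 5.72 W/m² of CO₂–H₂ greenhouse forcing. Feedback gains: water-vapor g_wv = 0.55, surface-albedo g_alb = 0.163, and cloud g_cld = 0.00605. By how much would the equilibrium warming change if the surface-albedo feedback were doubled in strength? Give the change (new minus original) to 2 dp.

12.30 K

Original: g = 0.71905, ΔT = 2.5/(1−0.71905) = 8.8984 K.
With doubled surface-albedo: g' = 0.88205, ΔT' = 2.5/(1−0.88205) = 21.1954 K.
Change = 21.1954 − 8.8984 = 12.30 K.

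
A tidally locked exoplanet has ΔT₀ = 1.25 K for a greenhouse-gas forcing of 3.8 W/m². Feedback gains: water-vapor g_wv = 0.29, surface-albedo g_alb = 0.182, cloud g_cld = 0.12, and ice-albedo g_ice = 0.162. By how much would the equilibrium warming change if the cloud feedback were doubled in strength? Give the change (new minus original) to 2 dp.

Original: g = 0.754, ΔT = 1.25/(1−0.754) = 5.0813 K.
With doubled cloud: g' = 0.874, ΔT' = 1.25/(1−0.874) = 9.9206 K.
Change = 9.9206 − 5.0813 = 4.84 K.

4.84 K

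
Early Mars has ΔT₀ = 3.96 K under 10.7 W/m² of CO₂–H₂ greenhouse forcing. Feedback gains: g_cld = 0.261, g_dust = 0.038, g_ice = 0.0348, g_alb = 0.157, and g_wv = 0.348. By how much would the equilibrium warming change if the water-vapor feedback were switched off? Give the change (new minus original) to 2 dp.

Original: g = 0.8388, ΔT = 3.96/(1−0.8388) = 24.5658 K.
Without water-vapor: g' = 0.4908, ΔT' = 3.96/(1−0.4908) = 7.7769 K.
Change = 7.7769 − 24.5658 = -16.79 K.

-16.79 K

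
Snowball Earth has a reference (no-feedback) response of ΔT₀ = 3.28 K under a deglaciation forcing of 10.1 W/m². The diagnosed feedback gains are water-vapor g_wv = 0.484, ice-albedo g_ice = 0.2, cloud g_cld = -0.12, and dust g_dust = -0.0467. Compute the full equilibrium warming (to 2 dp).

Total gain g = 0.484 + 0.2 − 0.12 − 0.0467 = 0.5173.
Amplification A = 1/(1 − 0.5173) = 2.072.
ΔT = 3.28 × 2.072 = 6.80 K.

6.80 K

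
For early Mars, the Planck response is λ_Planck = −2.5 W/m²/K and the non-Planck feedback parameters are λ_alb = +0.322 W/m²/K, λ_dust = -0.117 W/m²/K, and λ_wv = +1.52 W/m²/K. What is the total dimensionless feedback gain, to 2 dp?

0.69

Convert to gains: g_alb = 0.322/2.5 = 0.1288; g_dust = -0.117/2.5 = -0.0468; g_wv = 1.52/2.5 = 0.608.
Total gain g = 0.69.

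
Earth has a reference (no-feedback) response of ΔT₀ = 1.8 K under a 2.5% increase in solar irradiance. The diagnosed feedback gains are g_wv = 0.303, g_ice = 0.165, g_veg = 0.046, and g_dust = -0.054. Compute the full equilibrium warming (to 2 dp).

3.33 K

Total gain g = 0.303 + 0.165 + 0.046 − 0.054 = 0.46.
Amplification A = 1/(1 − 0.46) = 1.852.
ΔT = 1.8 × 1.852 = 3.33 K.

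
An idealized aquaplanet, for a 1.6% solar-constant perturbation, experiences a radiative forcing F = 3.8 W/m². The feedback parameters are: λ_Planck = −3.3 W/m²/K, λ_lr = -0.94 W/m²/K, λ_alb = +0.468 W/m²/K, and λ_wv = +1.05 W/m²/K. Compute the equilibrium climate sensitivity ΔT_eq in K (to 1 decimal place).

1.4 K

Net feedback parameter λ = (−3.3) + (-0.94) + (+0.468) + (+1.05) = -2.722 W/m²/K.
ΔT = −F/λ = −3.8/(-2.722) = 1.4 K.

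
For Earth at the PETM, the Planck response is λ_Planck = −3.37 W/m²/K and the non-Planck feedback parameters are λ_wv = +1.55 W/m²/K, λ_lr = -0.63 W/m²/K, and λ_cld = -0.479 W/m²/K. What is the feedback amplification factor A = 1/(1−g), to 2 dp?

Convert to gains: g_wv = 1.55/3.37 = 0.4599; g_lr = -0.63/3.37 = -0.1869; g_cld = -0.479/3.37 = -0.1421.
Total gain g = 0.1309.
A = 1/(1 − 0.1309) = 1.15.

1.15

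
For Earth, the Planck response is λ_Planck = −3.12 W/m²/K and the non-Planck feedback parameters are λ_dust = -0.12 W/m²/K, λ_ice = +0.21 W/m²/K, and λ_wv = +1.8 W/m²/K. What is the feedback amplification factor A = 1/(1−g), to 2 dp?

2.54

Convert to gains: g_dust = -0.12/3.12 = -0.03846; g_ice = 0.21/3.12 = 0.06731; g_wv = 1.8/3.12 = 0.5769.
Total gain g = 0.60575.
A = 1/(1 − 0.60575) = 2.54.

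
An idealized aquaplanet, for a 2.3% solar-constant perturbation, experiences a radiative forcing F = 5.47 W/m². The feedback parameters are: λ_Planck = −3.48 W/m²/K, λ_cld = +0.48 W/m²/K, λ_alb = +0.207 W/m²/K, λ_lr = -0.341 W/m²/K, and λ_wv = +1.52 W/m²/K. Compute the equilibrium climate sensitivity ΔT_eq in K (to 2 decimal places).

3.39 K

Net feedback parameter λ = (−3.48) + (+0.48) + (+0.207) + (-0.341) + (+1.52) = -1.614 W/m²/K.
ΔT = −F/λ = −5.47/(-1.614) = 3.39 K.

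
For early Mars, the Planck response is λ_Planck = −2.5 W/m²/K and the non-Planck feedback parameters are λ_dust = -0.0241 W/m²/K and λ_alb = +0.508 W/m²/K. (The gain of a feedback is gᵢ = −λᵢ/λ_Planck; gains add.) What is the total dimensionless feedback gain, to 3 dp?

0.194

Convert to gains: g_dust = -0.0241/2.5 = -0.00964; g_alb = 0.508/2.5 = 0.2032.
Total gain g = 0.19356.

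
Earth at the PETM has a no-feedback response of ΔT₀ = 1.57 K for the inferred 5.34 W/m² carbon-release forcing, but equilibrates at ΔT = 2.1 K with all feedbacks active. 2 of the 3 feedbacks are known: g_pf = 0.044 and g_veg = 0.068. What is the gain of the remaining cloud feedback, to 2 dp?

0.14

Amplification A = ΔT/ΔT₀ = 2.1/1.57 = 1.338.
Total gain g = 1 − 1/A = 1 − 1/1.338 = 0.2526.
Known gains sum to 0.044 + 0.068 = 0.112.
g_cld = 0.2526 − 0.112 = 0.14.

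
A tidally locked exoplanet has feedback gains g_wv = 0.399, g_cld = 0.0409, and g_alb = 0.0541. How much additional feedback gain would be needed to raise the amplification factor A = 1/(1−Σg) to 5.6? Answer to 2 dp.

Current total gain = 0.494.
Target gain for A = 5.6: g* = 1 − 1/5.6 = 0.8214.
Additional gain needed = 0.8214 − 0.494 = 0.33.

0.33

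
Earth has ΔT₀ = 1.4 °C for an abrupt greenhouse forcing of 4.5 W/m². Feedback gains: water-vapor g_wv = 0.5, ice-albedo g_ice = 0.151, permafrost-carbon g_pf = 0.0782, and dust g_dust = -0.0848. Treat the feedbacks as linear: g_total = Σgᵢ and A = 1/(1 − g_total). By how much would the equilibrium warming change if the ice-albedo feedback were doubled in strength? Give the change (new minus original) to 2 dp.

2.91 °C

Original: g = 0.6444, ΔT = 1.4/(1−0.6444) = 3.9370 °C.
With doubled ice-albedo: g' = 0.7954, ΔT' = 1.4/(1−0.7954) = 6.8426 °C.
Change = 6.8426 − 3.9370 = 2.91 °C.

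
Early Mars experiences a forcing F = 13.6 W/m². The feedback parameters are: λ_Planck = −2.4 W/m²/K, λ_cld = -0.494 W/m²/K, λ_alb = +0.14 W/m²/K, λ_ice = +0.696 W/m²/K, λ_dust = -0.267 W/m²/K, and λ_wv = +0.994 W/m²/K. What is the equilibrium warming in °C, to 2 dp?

Net feedback parameter λ = (−2.4) + (-0.494) + (+0.14) + (+0.696) + (-0.267) + (+0.994) = -1.331 W/m²/K.
ΔT = −F/λ = −13.6/(-1.331) = 10.22 °C.

10.22 °C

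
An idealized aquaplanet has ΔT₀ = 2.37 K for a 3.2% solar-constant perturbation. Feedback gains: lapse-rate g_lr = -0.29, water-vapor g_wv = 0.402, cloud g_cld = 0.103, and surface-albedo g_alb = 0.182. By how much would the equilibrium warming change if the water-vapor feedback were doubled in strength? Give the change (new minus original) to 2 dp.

7.86 K

Original: g = 0.397, ΔT = 2.37/(1−0.397) = 3.9303 K.
With doubled water-vapor: g' = 0.799, ΔT' = 2.37/(1−0.799) = 11.7910 K.
Change = 11.7910 − 3.9303 = 7.86 K.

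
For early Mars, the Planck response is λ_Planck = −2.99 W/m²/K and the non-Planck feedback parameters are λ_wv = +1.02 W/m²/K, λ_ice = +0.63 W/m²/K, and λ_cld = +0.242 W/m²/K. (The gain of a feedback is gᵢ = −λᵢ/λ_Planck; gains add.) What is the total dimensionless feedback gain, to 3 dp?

Convert to gains: g_wv = 1.02/2.99 = 0.3411; g_ice = 0.63/2.99 = 0.2107; g_cld = 0.242/2.99 = 0.08094.
Total gain g = 0.63274.

0.633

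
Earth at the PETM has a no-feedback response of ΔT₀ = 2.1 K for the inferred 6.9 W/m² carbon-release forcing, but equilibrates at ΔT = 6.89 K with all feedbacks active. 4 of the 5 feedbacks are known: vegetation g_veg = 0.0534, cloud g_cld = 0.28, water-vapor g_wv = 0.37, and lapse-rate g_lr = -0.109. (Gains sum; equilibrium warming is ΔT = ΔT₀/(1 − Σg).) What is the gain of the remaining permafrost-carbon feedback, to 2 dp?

0.10

Amplification A = ΔT/ΔT₀ = 6.89/2.1 = 3.281.
Total gain g = 1 − 1/A = 1 − 1/3.281 = 0.6952.
Known gains sum to 0.0534 + 0.28 + 0.37 − 0.109 = 0.5944.
g_pf = 0.6952 − 0.5944 = 0.10.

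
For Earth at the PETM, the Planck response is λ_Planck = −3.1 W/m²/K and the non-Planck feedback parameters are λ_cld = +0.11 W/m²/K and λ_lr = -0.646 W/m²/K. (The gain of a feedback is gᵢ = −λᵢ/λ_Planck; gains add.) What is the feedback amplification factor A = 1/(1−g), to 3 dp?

Convert to gains: g_cld = 0.11/3.1 = 0.03548; g_lr = -0.646/3.1 = -0.2084.
Total gain g = -0.17292.
A = 1/(1 + 0.17292) = 0.853.

0.853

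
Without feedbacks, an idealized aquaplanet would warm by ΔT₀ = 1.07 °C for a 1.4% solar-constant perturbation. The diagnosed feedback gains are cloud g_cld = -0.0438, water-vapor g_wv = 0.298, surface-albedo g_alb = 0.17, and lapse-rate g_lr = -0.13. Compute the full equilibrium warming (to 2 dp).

1.52 °C

Total gain g = -0.0438 + 0.298 + 0.17 − 0.13 = 0.2942.
Amplification A = 1/(1 − 0.2942) = 1.417.
ΔT = 1.07 × 1.417 = 1.52 °C.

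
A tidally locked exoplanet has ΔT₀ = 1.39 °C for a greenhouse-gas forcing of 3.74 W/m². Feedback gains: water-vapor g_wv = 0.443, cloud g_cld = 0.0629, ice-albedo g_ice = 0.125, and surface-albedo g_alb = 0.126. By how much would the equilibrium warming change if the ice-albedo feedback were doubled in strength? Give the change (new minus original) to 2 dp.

6.05 °C

Original: g = 0.7569, ΔT = 1.39/(1−0.7569) = 5.7178 °C.
With doubled ice-albedo: g' = 0.8819, ΔT' = 1.39/(1−0.8819) = 11.7697 °C.
Change = 11.7697 − 5.7178 = 6.05 °C.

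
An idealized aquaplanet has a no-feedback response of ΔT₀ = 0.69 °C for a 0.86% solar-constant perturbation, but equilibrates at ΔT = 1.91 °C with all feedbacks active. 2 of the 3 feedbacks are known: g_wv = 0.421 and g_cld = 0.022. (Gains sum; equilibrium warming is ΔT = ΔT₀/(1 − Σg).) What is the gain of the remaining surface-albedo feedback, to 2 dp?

Amplification A = ΔT/ΔT₀ = 1.91/0.69 = 2.768.
Total gain g = 1 − 1/A = 1 − 1/2.768 = 0.6387.
Known gains sum to 0.421 + 0.022 = 0.443.
g_alb = 0.6387 − 0.443 = 0.20.

0.20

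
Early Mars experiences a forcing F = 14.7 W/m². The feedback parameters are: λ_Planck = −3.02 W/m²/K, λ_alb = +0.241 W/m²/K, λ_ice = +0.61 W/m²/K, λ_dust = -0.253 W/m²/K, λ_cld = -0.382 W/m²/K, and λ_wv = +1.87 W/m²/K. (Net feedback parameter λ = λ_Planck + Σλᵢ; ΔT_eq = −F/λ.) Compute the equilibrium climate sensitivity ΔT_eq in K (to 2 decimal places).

Net feedback parameter λ = (−3.02) + (+0.241) + (+0.61) + (-0.253) + (-0.382) + (+1.87) = -0.934 W/m²/K.
ΔT = −F/λ = −14.7/(-0.934) = 15.74 K.

15.74 K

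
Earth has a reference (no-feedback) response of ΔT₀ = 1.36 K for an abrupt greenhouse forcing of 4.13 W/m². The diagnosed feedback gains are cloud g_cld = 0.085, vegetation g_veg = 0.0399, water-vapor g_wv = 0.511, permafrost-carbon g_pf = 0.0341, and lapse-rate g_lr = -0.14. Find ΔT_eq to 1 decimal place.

Total gain g = 0.085 + 0.0399 + 0.511 + 0.0341 − 0.14 = 0.53.
Amplification A = 1/(1 − 0.53) = 2.128.
ΔT = 1.36 × 2.128 = 2.9 K.

2.9 K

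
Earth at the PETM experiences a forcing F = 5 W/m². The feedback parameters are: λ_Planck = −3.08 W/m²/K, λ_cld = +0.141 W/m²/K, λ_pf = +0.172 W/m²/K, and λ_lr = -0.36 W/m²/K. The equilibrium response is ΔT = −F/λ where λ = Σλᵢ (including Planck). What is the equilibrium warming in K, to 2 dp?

Net feedback parameter λ = (−3.08) + (+0.141) + (+0.172) + (-0.36) = -3.127 W/m²/K.
ΔT = −F/λ = −5/(-3.127) = 1.60 K.

1.60 K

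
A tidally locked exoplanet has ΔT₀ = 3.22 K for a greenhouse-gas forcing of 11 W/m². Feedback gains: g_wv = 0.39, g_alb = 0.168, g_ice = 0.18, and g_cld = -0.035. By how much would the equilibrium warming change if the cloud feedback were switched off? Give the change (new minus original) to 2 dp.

1.45 K

Original: g = 0.703, ΔT = 3.22/(1−0.703) = 10.8418 K.
Without cloud: g' = 0.738, ΔT' = 3.22/(1−0.738) = 12.2901 K.
Change = 12.2901 − 10.8418 = 1.45 K.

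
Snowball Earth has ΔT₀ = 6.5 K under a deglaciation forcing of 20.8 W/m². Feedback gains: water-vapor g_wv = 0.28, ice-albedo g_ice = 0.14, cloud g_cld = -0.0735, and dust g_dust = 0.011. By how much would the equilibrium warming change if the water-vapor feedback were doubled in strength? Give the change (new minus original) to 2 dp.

Original: g = 0.3575, ΔT = 6.5/(1−0.3575) = 10.1167 K.
With doubled water-vapor: g' = 0.6375, ΔT' = 6.5/(1−0.6375) = 17.9310 K.
Change = 17.9310 − 10.1167 = 7.81 K.

7.81 K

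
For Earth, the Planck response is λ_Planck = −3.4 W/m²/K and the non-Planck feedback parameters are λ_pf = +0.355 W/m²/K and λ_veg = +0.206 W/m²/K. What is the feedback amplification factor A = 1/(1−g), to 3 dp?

1.198

Convert to gains: g_pf = 0.355/3.4 = 0.1044; g_veg = 0.206/3.4 = 0.06059.
Total gain g = 0.16499.
A = 1/(1 − 0.16499) = 1.198.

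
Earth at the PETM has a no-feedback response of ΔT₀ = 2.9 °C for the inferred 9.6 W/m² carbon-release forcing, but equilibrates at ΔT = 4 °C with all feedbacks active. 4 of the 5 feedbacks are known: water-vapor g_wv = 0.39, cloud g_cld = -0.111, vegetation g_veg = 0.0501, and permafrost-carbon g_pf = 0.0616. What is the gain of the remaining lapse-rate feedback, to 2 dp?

Amplification A = ΔT/ΔT₀ = 4/2.9 = 1.379.
Total gain g = 1 − 1/A = 1 − 1/1.379 = 0.2748.
Known gains sum to 0.39 − 0.111 + 0.0501 + 0.0616 = 0.3907.
g_lr = 0.2748 − 0.3907 = -0.12.

-0.12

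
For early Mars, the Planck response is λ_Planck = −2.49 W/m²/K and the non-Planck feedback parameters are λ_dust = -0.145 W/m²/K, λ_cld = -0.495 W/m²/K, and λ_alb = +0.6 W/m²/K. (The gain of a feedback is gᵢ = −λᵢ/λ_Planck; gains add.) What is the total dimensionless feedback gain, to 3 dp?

-0.016

Convert to gains: g_dust = -0.145/2.49 = -0.05823; g_cld = -0.495/2.49 = -0.1988; g_alb = 0.6/2.49 = 0.241.
Total gain g = -0.01603.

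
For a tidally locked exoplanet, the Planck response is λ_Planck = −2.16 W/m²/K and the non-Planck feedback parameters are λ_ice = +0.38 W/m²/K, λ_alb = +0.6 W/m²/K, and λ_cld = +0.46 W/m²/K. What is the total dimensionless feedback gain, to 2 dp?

0.67

Convert to gains: g_ice = 0.38/2.16 = 0.1759; g_alb = 0.6/2.16 = 0.2778; g_cld = 0.46/2.16 = 0.213.
Total gain g = 0.6667.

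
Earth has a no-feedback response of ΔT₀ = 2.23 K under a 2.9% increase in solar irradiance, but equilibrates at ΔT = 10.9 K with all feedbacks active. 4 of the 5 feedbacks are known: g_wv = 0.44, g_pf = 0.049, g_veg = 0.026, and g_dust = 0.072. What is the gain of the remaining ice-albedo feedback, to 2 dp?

Amplification A = ΔT/ΔT₀ = 10.9/2.23 = 4.888.
Total gain g = 1 − 1/A = 1 − 1/4.888 = 0.7954.
Known gains sum to 0.44 + 0.049 + 0.026 + 0.072 = 0.587.
g_ice = 0.7954 − 0.587 = 0.21.

0.21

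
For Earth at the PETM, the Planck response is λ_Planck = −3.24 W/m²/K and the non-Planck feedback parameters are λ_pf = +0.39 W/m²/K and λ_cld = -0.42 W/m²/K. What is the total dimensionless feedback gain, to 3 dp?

Convert to gains: g_pf = 0.39/3.24 = 0.1204; g_cld = -0.42/3.24 = -0.1296.
Total gain g = -0.0092.

-0.009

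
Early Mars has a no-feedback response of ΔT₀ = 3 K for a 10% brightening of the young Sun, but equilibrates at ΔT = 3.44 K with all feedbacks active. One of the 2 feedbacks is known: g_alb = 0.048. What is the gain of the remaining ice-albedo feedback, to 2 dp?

Amplification A = ΔT/ΔT₀ = 3.44/3 = 1.147.
Total gain g = 1 − 1/A = 1 − 1/1.147 = 0.1282.
The known gain is 0.048.
g_ice = 0.1282 − 0.048 = 0.08.

0.08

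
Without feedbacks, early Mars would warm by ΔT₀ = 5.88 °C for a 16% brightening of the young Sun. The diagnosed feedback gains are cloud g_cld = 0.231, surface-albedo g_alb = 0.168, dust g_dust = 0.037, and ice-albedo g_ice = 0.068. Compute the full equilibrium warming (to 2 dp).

11.85 °C

Total gain g = 0.231 + 0.168 + 0.037 + 0.068 = 0.504.
Amplification A = 1/(1 − 0.504) = 2.016.
ΔT = 5.88 × 2.016 = 11.85 °C.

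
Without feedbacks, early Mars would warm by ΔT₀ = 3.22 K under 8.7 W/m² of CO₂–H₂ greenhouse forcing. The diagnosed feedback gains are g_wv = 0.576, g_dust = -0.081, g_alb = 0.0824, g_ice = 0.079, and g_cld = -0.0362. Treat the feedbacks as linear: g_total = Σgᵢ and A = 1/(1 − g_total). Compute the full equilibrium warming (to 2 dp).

Total gain g = 0.576 − 0.081 + 0.0824 + 0.079 − 0.0362 = 0.6202.
Amplification A = 1/(1 − 0.6202) = 2.633.
ΔT = 3.22 × 2.633 = 8.48 K.

8.48 K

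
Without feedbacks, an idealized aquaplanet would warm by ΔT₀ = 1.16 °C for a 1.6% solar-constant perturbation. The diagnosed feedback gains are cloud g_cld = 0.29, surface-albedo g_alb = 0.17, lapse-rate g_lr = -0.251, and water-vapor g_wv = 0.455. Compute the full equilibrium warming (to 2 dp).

3.45 °C

Total gain g = 0.29 + 0.17 − 0.251 + 0.455 = 0.664.
Amplification A = 1/(1 − 0.664) = 2.976.
ΔT = 1.16 × 2.976 = 3.45 °C.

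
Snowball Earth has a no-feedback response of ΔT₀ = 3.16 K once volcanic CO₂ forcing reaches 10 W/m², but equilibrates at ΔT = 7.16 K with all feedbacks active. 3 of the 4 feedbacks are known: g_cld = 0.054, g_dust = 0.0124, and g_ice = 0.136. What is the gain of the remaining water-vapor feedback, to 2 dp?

0.36

Amplification A = ΔT/ΔT₀ = 7.16/3.16 = 2.266.
Total gain g = 1 − 1/A = 1 − 1/2.266 = 0.5587.
Known gains sum to 0.054 + 0.0124 + 0.136 = 0.2024.
g_wv = 0.5587 − 0.2024 = 0.36.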